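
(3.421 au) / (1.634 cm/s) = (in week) 1 au = 1.4959787e+11 m, so 3.421 au = 3.421 * 1.4959787e+11 = 5.1177432e+11 m. 1 cm/s = 0.01 m/s, so 1.634 cm/s = 1.634 * 0.01 = 0.01634 m/s. Combine: 5.1177432e+11 m / 0.01634 m/s = 3.1320338e+13 s. 1 week = 604800 s, so 3.1320338e+13 s = 3.1320338e+13 / 604800 = 51786272 week ≈ 5.179e+07 week (4 s.f.). Final answer: 5.179e+07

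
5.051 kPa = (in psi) 1 kPa = 1000 Pa, so 5.051 kPa = 5.051 * 1000 = 5051 Pa. 1 psi = 6894.7573 Pa, so 5051 Pa = 5051 / 6894.7573 = 0.73258561 psi ≈ 0.7326 psi (4 s.f.). Final answer: 0.7326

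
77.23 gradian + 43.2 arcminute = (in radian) 1.226. Check: 1 gradian = 0.015707963 rad, so 77.23 gradian = 77.23 * 0.015707963 = 1.213126 rad. 1 arcminute = 0.00029088821 rad, so 43.2 arcminute = 43.2 * 0.00029088821 = 0.012566371 rad. Sum: 1.213126 + 0.012566371 = 1.2256924 rad. 1.2256924 rad = 1.2256924 radian ≈ 1.226 radian (4 s.f.).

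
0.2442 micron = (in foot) 1 micron = 1e-06 m, so 0.2442 micron = 0.2442 * 1e-06 = 2.442e-07 m. 1 foot = 0.3048 m, so 2.442e-07 m = 2.442e-07 / 0.3048 = 8.011811e-07 foot ≈ 8.012e-07 foot (4 s.f.). Final answer: 8.012e-07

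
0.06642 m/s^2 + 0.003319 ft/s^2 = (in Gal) 6.743. Check: 0.06642 m/s^2 is already in m/s^2. 1 ft/s^2 = 0.3048 m/s^2, so 0.003319 ft/s^2 = 0.003319 * 0.3048 = 0.0010116312 m/s^2. Sum: 0.06642 + 0.0010116312 = 0.067431631 m/s^2. 1 Gal = 0.01 m/s^2, so 0.067431631 m/s^2 = 0.067431631 / 0.01 = 6.7431631 Gal ≈ 6.743 Gal (4 s.f.).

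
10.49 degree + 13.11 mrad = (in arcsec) 4.047e+04. Check: 1 degree = 0.017453293 rad, so 10.49 degree = 10.49 * 0.017453293 = 0.18308504 rad. 1 mrad = 0.001 rad, so 13.11 mrad = 13.11 * 0.001 = 0.01311 rad. Sum: 0.18308504 + 0.01311 = 0.19619504 rad. 1 arcsec = 4.8481368e-06 rad, so 0.19619504 rad = 0.19619504 / 4.8481368e-06 = 40468.132 arcsec ≈ 4.047e+04 arcsec (4 s.f.).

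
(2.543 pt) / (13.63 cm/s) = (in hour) 1.828e-06. Check: 1 pt = 0.00035277778 m, so 2.543 pt = 2.543 * 0.00035277778 = 0.00089711389 m. 1 cm/s = 0.01 m/s, so 13.63 cm/s = 13.63 * 0.01 = 0.1363 m/s. Combine: 0.00089711389 m / 0.1363 m/s = 0.0065819067 s. 1 hour = 3600 s, so 0.0065819067 s = 0.0065819067 / 3600 = 1.8283074e-06 hour ≈ 1.828e-06 hour (4 s.f.).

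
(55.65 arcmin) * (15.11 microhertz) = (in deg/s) 1.401e-05. Check: 1 arcmin = 0.00029088821 rad, so 55.65 arcmin = 55.65 * 0.00029088821 = 0.016187929 rad. 1 microhertz = 1e-06 Hz, so 15.11 microhertz = 15.11 * 1e-06 = 1.511e-05 Hz. Combine: 0.016187929 rad * 1.511e-05 Hz = 2.445996e-07 rad/s. 1 deg/s = 0.017453293 rad/s, so 2.445996e-07 rad/s = 2.445996e-07 / 0.017453293 = 1.4014525e-05 deg/s ≈ 1.401e-05 deg/s (4 s.f.).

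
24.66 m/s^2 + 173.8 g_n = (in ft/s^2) 24.66 m/s^2 is already in m/s^2. 1 g_n = 9.80665 m/s^2, so 173.8 g_n = 173.8 * 9.80665 = 1704.3958 m/s^2. Sum: 24.66 + 1704.3958 = 1729.0558 m/s^2. 1 ft/s^2 = 0.3048 m/s^2, so 1729.0558 m/s^2 = 1729.0558 / 0.3048 = 5672.7552 ft/s^2 ≈ 5673 ft/s^2 (4 s.f.). Final answer: 5673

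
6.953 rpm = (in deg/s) 41.72. Check: 1 rpm = 0.10471976 rad/s, so 6.953 rpm = 6.953 * 0.10471976 = 0.72811646 rad/s. 1 deg/s = 0.017453293 rad/s, so 0.72811646 rad/s = 0.72811646 / 0.017453293 = 41.718 deg/s ≈ 41.72 deg/s (4 s.f.).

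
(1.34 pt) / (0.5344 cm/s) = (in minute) 0.001474. Check: 1 pt = 0.00035277778 m, so 1.34 pt = 1.34 * 0.00035277778 = 0.00047272222 m. 1 cm/s = 0.01 m/s, so 0.5344 cm/s = 0.5344 * 0.01 = 0.005344 m/s. Combine: 0.00047272222 m / 0.005344 m/s = 0.0884585 s. 1 minute = 60 s, so 0.0884585 s = 0.0884585 / 60 = 0.0014743083 minute ≈ 0.001474 minute (4 s.f.).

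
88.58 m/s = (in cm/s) 1 cm/s = 0.01 m/s, so 88.58 m/s = 88.58 / 0.01 = 8858 cm/s. Final answer: 8858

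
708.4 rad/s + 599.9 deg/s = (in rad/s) 718.9. Check: 708.4 rad/s is already in rad/s. 1 deg/s = 0.017453293 rad/s, so 599.9 deg/s = 599.9 * 0.017453293 = 10.47023 rad/s. Sum: 708.4 + 10.47023 = 718.87023 rad/s. Result: 718.87023 rad/s ≈ 718.9 rad/s (4 s.f.).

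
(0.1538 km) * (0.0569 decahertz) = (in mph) 1 km = 1000 m, so 0.1538 km = 0.1538 * 1000 = 153.8 m. 1 decahertz = 10 Hz, so 0.0569 decahertz = 0.0569 * 10 = 0.569 Hz. Combine: 153.8 m * 0.569 Hz = 87.5122 m/s. 1 mph = 0.44704 m/s, so 87.5122 m/s = 87.5122 / 0.44704 = 195.75922 mph ≈ 195.8 mph (4 s.f.). Final answer: 195.8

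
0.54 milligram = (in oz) 1.905e-05. Check: 1 milligram = 1e-06 kg, so 0.54 milligram = 0.54 * 1e-06 = 5.4e-07 kg. 1 oz = 0.028349523 kg, so 5.4e-07 kg = 5.4e-07 / 0.028349523 = 1.9047939e-05 oz ≈ 1.905e-05 oz (4 s.f.).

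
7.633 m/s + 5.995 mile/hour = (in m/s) 7.633 m/s is already in m/s. 1 mile/hour = 0.44704 m/s, so 5.995 mile/hour = 5.995 * 0.44704 = 2.6800048 m/s. Sum: 7.633 + 2.6800048 = 10.313005 m/s. Result: 10.313005 m/s ≈ 10.31 m/s (4 s.f.). Final answer: 10.31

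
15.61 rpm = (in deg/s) 93.66. Check: 1 rpm = 0.10471976 rad/s, so 15.61 rpm = 15.61 * 0.10471976 = 1.6346754 rad/s. 1 deg/s = 0.017453293 rad/s, so 1.6346754 rad/s = 1.6346754 / 0.017453293 = 93.66 deg/s.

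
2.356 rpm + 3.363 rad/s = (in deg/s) 1 rpm = 0.10471976 rad/s, so 2.356 rpm = 2.356 * 0.10471976 = 0.24671974 rad/s. 3.363 rad/s is already in rad/s. Sum: 0.24671974 + 3.363 = 3.6097197 rad/s. 1 deg/s = 0.017453293 rad/s, so 3.6097197 rad/s = 3.6097197 / 0.017453293 = 206.82171 deg/s ≈ 206.8 deg/s (4 s.f.). Final answer: 206.8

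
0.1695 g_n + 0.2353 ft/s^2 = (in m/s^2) 1 g_n = 9.80665 m/s^2, so 0.1695 g_n = 0.1695 * 9.80665 = 1.6622272 m/s^2. 1 ft/s^2 = 0.3048 m/s^2, so 0.2353 ft/s^2 = 0.2353 * 0.3048 = 0.07171944 m/s^2. Sum: 1.6622272 + 0.07171944 = 1.7339466 m/s^2. Result: 1.7339466 m/s^2 ≈ 1.734 m/s^2 (4 s.f.). Final answer: 1.734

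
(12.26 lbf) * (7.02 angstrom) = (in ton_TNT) 9.15e-18. Check: 1 lbf = 4.4482216 N, so 12.26 lbf = 12.26 * 4.4482216 = 54.535197 N. 1 angstrom = 1e-10 m, so 7.02 angstrom = 7.02 * 1e-10 = 7.02e-10 m. Combine: 54.535197 N * 7.02e-10 m = 3.8283708e-08 J. 1 ton_TNT = 4.184e+09 J, so 3.8283708e-08 J = 3.8283708e-08 / 4.184e+09 = 9.1500259e-18 ton_TNT ≈ 9.15e-18 ton_TNT (4 s.f.).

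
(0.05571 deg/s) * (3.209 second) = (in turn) 1 deg/s = 0.017453293 rad/s, so 0.05571 deg/s = 0.05571 * 0.017453293 = 0.00097232293 rad/s. 3.209 second = 3.209 s. Combine: 0.00097232293 rad/s * 3.209 s = 0.0031201843 rad. 1 turn = 6.2831853 rad, so 0.0031201843 rad = 0.0031201843 / 6.2831853 = 0.00049659275 turn ≈ 0.0004966 turn (4 s.f.). Final answer: 0.0004966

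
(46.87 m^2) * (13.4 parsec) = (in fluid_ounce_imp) 46.87 m^2 is already in m^2. 1 parsec = 3.0856776e+16 m, so 13.4 parsec = 13.4 * 3.0856776e+16 = 4.134808e+17 m. Combine: 46.87 m^2 * 4.134808e+17 m = 1.9379845e+19 m^3. 1 fluid_ounce_imp = 2.8413063e-05 m^3, so 1.9379845e+19 m^3 = 1.9379845e+19 / 2.8413063e-05 = 6.8207519e+23 fluid_ounce_imp ≈ 6.821e+23 fluid_ounce_imp (4 s.f.). Final answer: 6.821e+23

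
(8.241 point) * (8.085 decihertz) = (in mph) 0.005258. Check: 1 point = 0.00035277778 m, so 8.241 point = 8.241 * 0.00035277778 = 0.0029072417 m. 1 decihertz = 0.1 Hz, so 8.085 decihertz = 8.085 * 0.1 = 0.8085 Hz. Combine: 0.0029072417 m * 0.8085 Hz = 0.0023505049 m/s. 1 mph = 0.44704 m/s, so 0.0023505049 m/s = 0.0023505049 / 0.44704 = 0.0052579297 mph ≈ 0.005258 mph (4 s.f.).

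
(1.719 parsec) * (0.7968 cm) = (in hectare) 1 parsec = 3.0856776e+16 m, so 1.719 parsec = 1.719 * 3.0856776e+16 = 5.3042798e+16 m. 1 cm = 0.01 m, so 0.7968 cm = 0.7968 * 0.01 = 0.007968 m. Combine: 5.3042798e+16 m * 0.007968 m = 4.2264501e+14 m^2. 1 hectare = 10000 m^2, so 4.2264501e+14 m^2 = 4.2264501e+14 / 10000 = 4.2264501e+10 hectare ≈ 4.226e+10 hectare (4 s.f.). Final answer: 4.226e+10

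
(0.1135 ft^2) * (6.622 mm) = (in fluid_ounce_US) 2.361. Check: 1 ft^2 = 0.09290304 m^2, so 0.1135 ft^2 = 0.1135 * 0.09290304 = 0.010544495 m^2. 1 mm = 0.001 m, so 6.622 mm = 6.622 * 0.001 = 0.006622 m. Combine: 0.010544495 m^2 * 0.006622 m = 6.9825646e-05 m^3. 1 fluid_ounce_US = 2.957353e-05 m^3, so 6.9825646e-05 m^3 = 6.9825646e-05 / 2.957353e-05 = 2.361086 fluid_ounce_US ≈ 2.361 fluid_ounce_US (4 s.f.).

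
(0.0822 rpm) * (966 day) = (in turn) 1.143e+05. Check: 1 rpm = 0.10471976 rad/s, so 0.0822 rpm = 0.0822 * 0.10471976 = 0.0086079639 rad/s. 1 day = 86400 s, so 966 day = 966 * 86400 = 83462400 s. Combine: 0.0086079639 rad/s * 83462400 s = 718441.32 rad. 1 turn = 6.2831853 rad, so 718441.32 rad = 718441.32 / 6.2831853 = 114343.49 turn ≈ 1.143e+05 turn (4 s.f.).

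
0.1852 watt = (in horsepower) 0.1852 watt = 0.1852 W. 1 horsepower = 745.69987 W, so 0.1852 W = 0.1852 / 745.69987 = 0.00024835729 horsepower ≈ 0.0002484 horsepower (4 s.f.). Final answer: 0.0002484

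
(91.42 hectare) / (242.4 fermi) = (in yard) 1 hectare = 10000 m^2, so 91.42 hectare = 91.42 * 10000 = 914200 m^2. 1 fermi = 1e-15 m, so 242.4 fermi = 242.4 * 1e-15 = 2.424e-13 m. Combine: 914200 m^2 / 2.424e-13 m = 3.7714521e+18 m. 1 yard = 0.9144 m, so 3.7714521e+18 m = 3.7714521e+18 / 0.9144 = 4.1245102e+18 yard ≈ 4.125e+18 yard (4 s.f.). Final answer: 4.125e+18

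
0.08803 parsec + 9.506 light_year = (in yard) 1.013e+17. Check: 1 parsec = 3.0856776e+16 m, so 0.08803 parsec = 0.08803 * 3.0856776e+16 = 2.716322e+15 m. 1 light_year = 9.4607305e+15 m, so 9.506 light_year = 9.506 * 9.4607305e+15 = 8.9933704e+16 m. Sum: 2.716322e+15 + 8.9933704e+16 = 9.2650026e+16 m. 1 yard = 0.9144 m, so 9.2650026e+16 m = 9.2650026e+16 / 0.9144 = 1.013233e+17 yard ≈ 1.013e+17 yard (4 s.f.).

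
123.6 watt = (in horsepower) 0.1658. Check: 123.6 watt = 123.6 W. 1 horsepower = 745.69987 W, so 123.6 W = 123.6 / 745.69987 = 0.16575033 horsepower ≈ 0.1658 horsepower (4 s.f.).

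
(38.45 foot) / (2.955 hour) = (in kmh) 1 foot = 0.3048 m, so 38.45 foot = 38.45 * 0.3048 = 11.71956 m. 1 hour = 3600 s, so 2.955 hour = 2.955 * 3600 = 10638 s. Combine: 11.71956 m / 10638 s = 0.0011016695 m/s. 1 kmh = 0.27777778 m/s, so 0.0011016695 m/s = 0.0011016695 / 0.27777778 = 0.0039660102 kmh ≈ 0.003966 kmh (4 s.f.). Final answer: 0.003966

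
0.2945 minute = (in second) 1 minute = 60 s, so 0.2945 minute = 0.2945 * 60 = 17.67 s. 17.67 s = 17.67 second. Final answer: 17.67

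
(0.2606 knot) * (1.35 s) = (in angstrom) 1 knot = 0.51444444 m/s, so 0.2606 knot = 0.2606 * 0.51444444 = 0.13406422 m/s. 1.35 s is already in s. Combine: 0.13406422 m/s * 1.35 s = 0.1809867 m. 1 angstrom = 1e-10 m, so 0.1809867 m = 0.1809867 / 1e-10 = 1.809867e+09 angstrom ≈ 1.81e+09 angstrom (4 s.f.). Final answer: 1.81e+09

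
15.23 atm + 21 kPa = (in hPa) 1 atm = 101325 Pa, so 15.23 atm = 15.23 * 101325 = 1543179.8 Pa. 1 kPa = 1000 Pa, so 21 kPa = 21 * 1000 = 21000 Pa. Sum: 1543179.8 + 21000 = 1564179.8 Pa. 1 hPa = 100 Pa, so 1564179.8 Pa = 1564179.8 / 100 = 15641.798 hPa ≈ 1.564e+04 hPa (4 s.f.). Final answer: 1.564e+04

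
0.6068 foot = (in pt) 1 foot = 0.3048 m, so 0.6068 foot = 0.6068 * 0.3048 = 0.18495264 m. 1 pt = 0.00035277778 m, so 0.18495264 m = 0.18495264 / 0.00035277778 = 524.2752 pt ≈ 524.3 pt (4 s.f.). Final answer: 524.3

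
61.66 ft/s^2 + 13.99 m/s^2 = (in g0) 3.343. Check: 1 ft/s^2 = 0.3048 m/s^2, so 61.66 ft/s^2 = 61.66 * 0.3048 = 18.793968 m/s^2. 13.99 m/s^2 is already in m/s^2. Sum: 18.793968 + 13.99 = 32.783968 m/s^2. 1 g0 = 9.80665 m/s^2, so 32.783968 m/s^2 = 32.783968 / 9.80665 = 3.3430344 g0 ≈ 3.343 g0 (4 s.f.).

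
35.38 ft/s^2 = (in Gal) 1078. Check: 1 ft/s^2 = 0.3048 m/s^2, so 35.38 ft/s^2 = 35.38 * 0.3048 = 10.783824 m/s^2. 1 Gal = 0.01 m/s^2, so 10.783824 m/s^2 = 10.783824 / 0.01 = 1078.3824 Gal ≈ 1078 Gal (4 s.f.).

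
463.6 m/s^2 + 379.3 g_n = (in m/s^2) 463.6 m/s^2 is already in m/s^2. 1 g_n = 9.80665 m/s^2, so 379.3 g_n = 379.3 * 9.80665 = 3719.6623 m/s^2. Sum: 463.6 + 3719.6623 = 4183.2623 m/s^2. Result: 4183.2623 m/s^2 ≈ 4183 m/s^2 (4 s.f.). Final answer: 4183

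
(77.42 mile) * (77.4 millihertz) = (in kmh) 3.472e+04. Check: 1 mile = 1609.344 m, so 77.42 mile = 77.42 * 1609.344 = 124595.41 m. 1 millihertz = 0.001 Hz, so 77.4 millihertz = 77.4 * 0.001 = 0.0774 Hz. Combine: 124595.41 m * 0.0774 Hz = 9643.6849 m/s. 1 kmh = 0.27777778 m/s, so 9643.6849 m/s = 9643.6849 / 0.27777778 = 34717.266 kmh ≈ 3.472e+04 kmh (4 s.f.).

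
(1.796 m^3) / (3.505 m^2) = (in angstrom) 1.796 m^3 is already in m^3. 3.505 m^2 is already in m^2. Combine: 1.796 m^3 / 3.505 m^2 = 0.51241084 m. 1 angstrom = 1e-10 m, so 0.51241084 m = 0.51241084 / 1e-10 = 5.1241084e+09 angstrom ≈ 5.124e+09 angstrom (4 s.f.). Final answer: 5.124e+09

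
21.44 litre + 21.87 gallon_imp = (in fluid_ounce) 4087. Check: 1 litre = 0.001 m^3, so 21.44 litre = 21.44 * 0.001 = 0.02144 m^3. 1 gallon_imp = 0.00454609 m^3, so 21.87 gallon_imp = 21.87 * 0.00454609 = 0.099422988 m^3. Sum: 0.02144 + 0.099422988 = 0.12086299 m^3. 1 fluid_ounce = 2.957353e-05 m^3, so 0.12086299 m^3 = 0.12086299 / 2.957353e-05 = 4086.8638 fluid_ounce ≈ 4087 fluid_ounce (4 s.f.).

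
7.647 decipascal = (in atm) 7.547e-06. Check: 1 decipascal = 0.1 Pa, so 7.647 decipascal = 7.647 * 0.1 = 0.7647 Pa. 1 atm = 101325 Pa, so 0.7647 Pa = 0.7647 / 101325 = 7.5470022e-06 atm ≈ 7.547e-06 atm (4 s.f.).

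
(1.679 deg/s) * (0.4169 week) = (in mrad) 7.389e+06. Check: 1 deg/s = 0.017453293 rad/s, so 1.679 deg/s = 1.679 * 0.017453293 = 0.029304078 rad/s. 1 week = 604800 s, so 0.4169 week = 0.4169 * 604800 = 252141.12 s. Combine: 0.029304078 rad/s * 252141.12 s = 7388.7631 rad. 1 mrad = 0.001 rad, so 7388.7631 rad = 7388.7631 / 0.001 = 7388763.1 mrad ≈ 7.389e+06 mrad (4 s.f.).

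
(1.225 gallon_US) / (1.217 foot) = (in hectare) 1.25e-06. Check: 1 gallon_US = 0.0037854118 m^3, so 1.225 gallon_US = 1.225 * 0.0037854118 = 0.0046371294 m^3. 1 foot = 0.3048 m, so 1.217 foot = 1.217 * 0.3048 = 0.3709416 m. Combine: 0.0046371294 m^3 / 0.3709416 m = 0.012500969 m^2. 1 hectare = 10000 m^2, so 0.012500969 m^2 = 0.012500969 / 10000 = 1.2500969e-06 hectare ≈ 1.25e-06 hectare (4 s.f.).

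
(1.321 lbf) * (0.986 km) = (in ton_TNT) 1 lbf = 4.4482216 N, so 1.321 lbf = 1.321 * 4.4482216 = 5.8761008 N. 1 km = 1000 m, so 0.986 km = 0.986 * 1000 = 986 m. Combine: 5.8761008 N * 986 m = 5793.8353 J. 1 ton_TNT = 4.184e+09 J, so 5793.8353 J = 5793.8353 / 4.184e+09 = 1.3847599e-06 ton_TNT ≈ 1.385e-06 ton_TNT (4 s.f.). Final answer: 1.385e-06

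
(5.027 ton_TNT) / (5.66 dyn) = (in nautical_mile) 1 ton_TNT = 4.184e+09 J, so 5.027 ton_TNT = 5.027 * 4.184e+09 = 2.1032968e+10 J. 1 dyn = 1e-05 N, so 5.66 dyn = 5.66 * 1e-05 = 5.66e-05 N. Combine: 2.1032968e+10 J / 5.66e-05 N = 3.7160721e+14 m. 1 nautical_mile = 1852 m, so 3.7160721e+14 m = 3.7160721e+14 / 1852 = 2.0065184e+11 nautical_mile ≈ 2.007e+11 nautical_mile (4 s.f.). Final answer: 2.007e+11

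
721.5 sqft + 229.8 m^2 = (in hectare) 1 sqft = 0.09290304 m^2, so 721.5 sqft = 721.5 * 0.09290304 = 67.029543 m^2. 229.8 m^2 is already in m^2. Sum: 67.029543 + 229.8 = 296.82954 m^2. 1 hectare = 10000 m^2, so 296.82954 m^2 = 296.82954 / 10000 = 0.029682954 hectare ≈ 0.02968 hectare (4 s.f.). Final answer: 0.02968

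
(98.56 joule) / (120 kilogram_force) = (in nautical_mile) 4.522e-05. Check: 98.56 joule = 98.56 J. 1 kilogram_force = 9.80665 N, so 120 kilogram_force = 120 * 9.80665 = 1176.798 N. Combine: 98.56 J / 1176.798 N = 0.083752692 m. 1 nautical_mile = 1852 m, so 0.083752692 m = 0.083752692 / 1852 = 4.5222836e-05 nautical_mile ≈ 4.522e-05 nautical_mile (4 s.f.).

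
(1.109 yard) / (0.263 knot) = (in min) 0.1249. Check: 1 yard = 0.9144 m, so 1.109 yard = 1.109 * 0.9144 = 1.0140696 m. 1 knot = 0.51444444 m/s, so 0.263 knot = 0.263 * 0.51444444 = 0.13529889 m/s. Combine: 1.0140696 m / 0.13529889 m/s = 7.4950327 s. 1 min = 60 s, so 7.4950327 s = 7.4950327 / 60 = 0.12491721 min ≈ 0.1249 min (4 s.f.).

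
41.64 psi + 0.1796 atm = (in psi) 1 psi = 6894.7573 Pa, so 41.64 psi = 41.64 * 6894.7573 = 287097.69 Pa. 1 atm = 101325 Pa, so 0.1796 atm = 0.1796 * 101325 = 18197.97 Pa. Sum: 287097.69 + 18197.97 = 305295.66 Pa. 1 psi = 6894.7573 Pa, so 305295.66 Pa = 305295.66 / 6894.7573 = 44.279392 psi ≈ 44.28 psi (4 s.f.). Final answer: 44.28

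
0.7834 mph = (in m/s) 1 mph = 0.44704 m/s, so 0.7834 mph = 0.7834 * 0.44704 = 0.35021114 m/s. Result: 0.35021114 m/s ≈ 0.3502 m/s (4 s.f.). Final answer: 0.3502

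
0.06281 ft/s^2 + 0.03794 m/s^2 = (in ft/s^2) 0.1873. Check: 1 ft/s^2 = 0.3048 m/s^2, so 0.06281 ft/s^2 = 0.06281 * 0.3048 = 0.019144488 m/s^2. 0.03794 m/s^2 is already in m/s^2. Sum: 0.019144488 + 0.03794 = 0.057084488 m/s^2. 1 ft/s^2 = 0.3048 m/s^2, so 0.057084488 m/s^2 = 0.057084488 / 0.3048 = 0.18728507 ft/s^2 ≈ 0.1873 ft/s^2 (4 s.f.).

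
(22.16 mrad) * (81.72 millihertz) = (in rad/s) 1 mrad = 0.001 rad, so 22.16 mrad = 22.16 * 0.001 = 0.02216 rad. 1 millihertz = 0.001 Hz, so 81.72 millihertz = 81.72 * 0.001 = 0.08172 Hz. Combine: 0.02216 rad * 0.08172 Hz = 0.0018109152 rad/s. Result: 0.0018109152 rad/s ≈ 0.001811 rad/s (4 s.f.). Final answer: 0.001811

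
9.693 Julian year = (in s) 3.059e+08. Check: 1 Julian year = 31557600 s, so 9.693 Julian year = 9.693 * 31557600 = 3.0588782e+08 s. Result: 3.0588782e+08 s ≈ 3.059e+08 s (4 s.f.).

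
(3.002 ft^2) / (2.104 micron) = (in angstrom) 1.326e+15. Check: 1 ft^2 = 0.09290304 m^2, so 3.002 ft^2 = 3.002 * 0.09290304 = 0.27889493 m^2. 1 micron = 1e-06 m, so 2.104 micron = 2.104 * 1e-06 = 2.104e-06 m. Combine: 0.27889493 m^2 / 2.104e-06 m = 132554.62 m. 1 angstrom = 1e-10 m, so 132554.62 m = 132554.62 / 1e-10 = 1.3255462e+15 angstrom ≈ 1.326e+15 angstrom (4 s.f.).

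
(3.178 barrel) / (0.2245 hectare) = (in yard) 0.0002461. Check: 1 barrel = 0.15898729 m^3, so 3.178 barrel = 3.178 * 0.15898729 = 0.50526162 m^3. 1 hectare = 10000 m^2, so 0.2245 hectare = 0.2245 * 10000 = 2245 m^2. Combine: 0.50526162 m^3 / 2245 m^2 = 0.00022506086 m. 1 yard = 0.9144 m, so 0.00022506086 m = 0.00022506086 / 0.9144 = 0.00024612955 yard ≈ 0.0002461 yard (4 s.f.).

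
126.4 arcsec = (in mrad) 1 arcsec = 4.8481368e-06 rad, so 126.4 arcsec = 126.4 * 4.8481368e-06 = 0.00061280449 rad. 1 mrad = 0.001 rad, so 0.00061280449 rad = 0.00061280449 / 0.001 = 0.61280449 mrad ≈ 0.6128 mrad (4 s.f.). Final answer: 0.6128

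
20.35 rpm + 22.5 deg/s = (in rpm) 24.1. Check: 1 rpm = 0.10471976 rad/s, so 20.35 rpm = 20.35 * 0.10471976 = 2.131047 rad/s. 1 deg/s = 0.017453293 rad/s, so 22.5 deg/s = 22.5 * 0.017453293 = 0.39269908 rad/s. Sum: 2.131047 + 0.39269908 = 2.5237461 rad/s. 1 rpm = 0.10471976 rad/s, so 2.5237461 rad/s = 2.5237461 / 0.10471976 = 24.1 rpm.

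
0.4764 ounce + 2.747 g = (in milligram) 1.625e+04. Check: 1 ounce = 0.028349523 kg, so 0.4764 ounce = 0.4764 * 0.028349523 = 0.013505713 kg. 1 g = 0.001 kg, so 2.747 g = 2.747 * 0.001 = 0.002747 kg. Sum: 0.013505713 + 0.002747 = 0.016252713 kg. 1 milligram = 1e-06 kg, so 0.016252713 kg = 0.016252713 / 1e-06 = 16252.713 milligram ≈ 1.625e+04 milligram (4 s.f.).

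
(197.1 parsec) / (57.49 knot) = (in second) 2.056e+17. Check: 1 parsec = 3.0856776e+16 m, so 197.1 parsec = 197.1 * 3.0856776e+16 = 6.0818705e+18 m. 1 knot = 0.51444444 m/s, so 57.49 knot = 57.49 * 0.51444444 = 29.575411 m/s. Combine: 6.0818705e+18 m / 29.575411 m/s = 2.0563942e+17 s. 2.0563942e+17 s = 2.0563942e+17 second ≈ 2.056e+17 second (4 s.f.).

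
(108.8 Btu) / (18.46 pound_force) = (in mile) 0.8686. Check: 1 Btu = 1055.0559 J, so 108.8 Btu = 108.8 * 1055.0559 = 114790.08 J. 1 pound_force = 4.4482216 N, so 18.46 pound_force = 18.46 * 4.4482216 = 82.114171 N. Combine: 114790.08 J / 82.114171 N = 1397.9326 m. 1 mile = 1609.344 m, so 1397.9326 m = 1397.9326 / 1609.344 = 0.86863505 mile ≈ 0.8686 mile (4 s.f.).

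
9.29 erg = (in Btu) 8.805e-10. Check: 1 erg = 1e-07 J, so 9.29 erg = 9.29 * 1e-07 = 9.29e-07 J. 1 Btu = 1055.0559 J, so 9.29e-07 J = 9.29e-07 / 1055.0559 = 8.805221e-10 Btu ≈ 8.805e-10 Btu (4 s.f.).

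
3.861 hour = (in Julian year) 0.0004405. Check: 1 hour = 3600 s, so 3.861 hour = 3.861 * 3600 = 13899.6 s. 1 Julian year = 31557600 s, so 13899.6 s = 13899.6 / 31557600 = 0.00044045175 Julian year ≈ 0.0004405 Julian year (4 s.f.).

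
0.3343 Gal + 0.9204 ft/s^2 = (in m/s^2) 0.2839. Check: 1 Gal = 0.01 m/s^2, so 0.3343 Gal = 0.3343 * 0.01 = 0.003343 m/s^2. 1 ft/s^2 = 0.3048 m/s^2, so 0.9204 ft/s^2 = 0.9204 * 0.3048 = 0.28053792 m/s^2. Sum: 0.003343 + 0.28053792 = 0.28388092 m/s^2. Result: 0.28388092 m/s^2 ≈ 0.2839 m/s^2 (4 s.f.).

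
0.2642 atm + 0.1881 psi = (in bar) 1 atm = 101325 Pa, so 0.2642 atm = 0.2642 * 101325 = 26770.065 Pa. 1 psi = 6894.7573 Pa, so 0.1881 psi = 0.1881 * 6894.7573 = 1296.9038 Pa. Sum: 26770.065 + 1296.9038 = 28066.969 Pa. 1 bar = 100000 Pa, so 28066.969 Pa = 28066.969 / 100000 = 0.28066969 bar ≈ 0.2807 bar (4 s.f.). Final answer: 0.2807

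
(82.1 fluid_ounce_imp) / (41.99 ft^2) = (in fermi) 1 fluid_ounce_imp = 2.8413063e-05 m^3, so 82.1 fluid_ounce_imp = 82.1 * 2.8413063e-05 = 0.0023327124 m^3. 1 ft^2 = 0.09290304 m^2, so 41.99 ft^2 = 41.99 * 0.09290304 = 3.9009986 m^2. Combine: 0.0023327124 m^3 / 3.9009986 m^2 = 0.00059797827 m. 1 fermi = 1e-15 m, so 0.00059797827 m = 0.00059797827 / 1e-15 = 5.9797827e+11 fermi ≈ 5.98e+11 fermi (4 s.f.). Final answer: 5.98e+11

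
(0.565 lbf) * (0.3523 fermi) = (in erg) 8.854e-09. Check: 1 lbf = 4.4482216 N, so 0.565 lbf = 0.565 * 4.4482216 = 2.5132452 N. 1 fermi = 1e-15 m, so 0.3523 fermi = 0.3523 * 1e-15 = 3.523e-16 m. Combine: 2.5132452 N * 3.523e-16 m = 8.8541629e-16 J. 1 erg = 1e-07 J, so 8.8541629e-16 J = 8.8541629e-16 / 1e-07 = 8.8541629e-09 erg ≈ 8.854e-09 erg (4 s.f.).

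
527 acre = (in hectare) 1 acre = 4046.8564 m^2, so 527 acre = 527 * 4046.8564 = 2132693.3 m^2. 1 hectare = 10000 m^2, so 2132693.3 m^2 = 2132693.3 / 10000 = 213.26933 hectare ≈ 213.3 hectare (4 s.f.). Final answer: 213.3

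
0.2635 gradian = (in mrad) 4.139. Check: 1 gradian = 0.015707963 rad, so 0.2635 gradian = 0.2635 * 0.015707963 = 0.0041390483 rad. 1 mrad = 0.001 rad, so 0.0041390483 rad = 0.0041390483 / 0.001 = 4.1390483 mrad ≈ 4.139 mrad (4 s.f.).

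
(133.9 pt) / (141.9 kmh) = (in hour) 1 pt = 0.00035277778 m, so 133.9 pt = 133.9 * 0.00035277778 = 0.047236944 m. 1 kmh = 0.27777778 m/s, so 141.9 kmh = 141.9 * 0.27777778 = 39.416667 m/s. Combine: 0.047236944 m / 39.416667 m/s = 0.0011984003 s. 1 hour = 3600 s, so 0.0011984003 s = 0.0011984003 / 3600 = 3.3288897e-07 hour ≈ 3.329e-07 hour (4 s.f.). Final answer: 3.329e-07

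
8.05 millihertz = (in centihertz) 1 millihertz = 0.001 Hz, so 8.05 millihertz = 8.05 * 0.001 = 0.00805 Hz. 1 centihertz = 0.01 Hz, so 0.00805 Hz = 0.00805 / 0.01 = 0.805 centihertz. Final answer: 0.805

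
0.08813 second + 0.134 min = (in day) 0.08813 second = 0.08813 s. 1 min = 60 s, so 0.134 min = 0.134 * 60 = 8.04 s. Sum: 0.08813 + 8.04 = 8.12813 s. 1 day = 86400 s, so 8.12813 s = 8.12813 / 86400 = 9.4075579e-05 day ≈ 9.408e-05 day (4 s.f.). Final answer: 9.408e-05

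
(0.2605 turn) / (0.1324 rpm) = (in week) 1 turn = 6.2831853 rad, so 0.2605 turn = 0.2605 * 6.2831853 = 1.6367698 rad. 1 rpm = 0.10471976 rad/s, so 0.1324 rpm = 0.1324 * 0.10471976 = 0.013864896 rad/s. Combine: 1.6367698 rad / 0.013864896 rad/s = 118.05136 s. 1 week = 604800 s, so 118.05136 s = 118.05136 / 604800 = 0.00019519074 week ≈ 0.0001952 week (4 s.f.). Final answer: 0.0001952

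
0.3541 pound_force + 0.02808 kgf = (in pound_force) 1 pound_force = 4.4482216 N, so 0.3541 pound_force = 0.3541 * 4.4482216 = 1.5751153 N. 1 kgf = 9.80665 N, so 0.02808 kgf = 0.02808 * 9.80665 = 0.27537073 N. Sum: 1.5751153 + 0.27537073 = 1.850486 N. 1 pound_force = 4.4482216 N, so 1.850486 N = 1.850486 / 4.4482216 = 0.4160058 pound_force ≈ 0.416 pound_force (4 s.f.). Final answer: 0.416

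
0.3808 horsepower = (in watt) 284. Check: 1 horsepower = 745.69987 W, so 0.3808 horsepower = 0.3808 * 745.69987 = 283.96251 W. 283.96251 W = 283.96251 watt ≈ 284 watt (4 s.f.).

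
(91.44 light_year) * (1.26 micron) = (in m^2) 1.09e+12. Check: 1 light_year = 9.4607305e+15 m, so 91.44 light_year = 91.44 * 9.4607305e+15 = 8.6508919e+17 m. 1 micron = 1e-06 m, so 1.26 micron = 1.26 * 1e-06 = 1.26e-06 m. Combine: 8.6508919e+17 m * 1.26e-06 m = 1.0900124e+12 m^2. Result: 1.0900124e+12 m^2 ≈ 1.09e+12 m^2 (4 s.f.).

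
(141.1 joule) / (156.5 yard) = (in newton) 0.986. Check: 141.1 joule = 141.1 J. 1 yard = 0.9144 m, so 156.5 yard = 156.5 * 0.9144 = 143.1036 m. Combine: 141.1 J / 143.1036 m = 0.98599895 N. 0.98599895 N = 0.98599895 newton ≈ 0.986 newton (4 s.f.).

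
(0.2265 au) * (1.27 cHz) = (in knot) 8.365e+08. Check: 1 au = 1.4959787e+11 m, so 0.2265 au = 0.2265 * 1.4959787e+11 = 3.3883918e+10 m. 1 cHz = 0.01 Hz, so 1.27 cHz = 1.27 * 0.01 = 0.0127 Hz. Combine: 3.3883918e+10 m * 0.0127 Hz = 4.3032575e+08 m/s. 1 knot = 0.51444444 m/s, so 4.3032575e+08 m/s = 4.3032575e+08 / 0.51444444 = 8.3648635e+08 knot ≈ 8.365e+08 knot (4 s.f.).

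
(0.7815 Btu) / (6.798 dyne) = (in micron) 1 Btu = 1055.0559 J, so 0.7815 Btu = 0.7815 * 1055.0559 = 824.52615 J. 1 dyne = 1e-05 N, so 6.798 dyne = 6.798 * 1e-05 = 6.798e-05 N. Combine: 824.52615 J / 6.798e-05 N = 12128952 m. 1 micron = 1e-06 m, so 12128952 m = 12128952 / 1e-06 = 1.2128952e+13 micron ≈ 1.213e+13 micron (4 s.f.). Final answer: 1.213e+13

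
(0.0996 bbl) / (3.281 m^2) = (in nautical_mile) 1 bbl = 0.15898729 m^3, so 0.0996 bbl = 0.0996 * 0.15898729 = 0.015835135 m^3. 3.281 m^2 is already in m^2. Combine: 0.015835135 m^3 / 3.281 m^2 = 0.0048263135 m. 1 nautical_mile = 1852 m, so 0.0048263135 m = 0.0048263135 / 1852 = 2.6060008e-06 nautical_mile ≈ 2.606e-06 nautical_mile (4 s.f.). Final answer: 2.606e-06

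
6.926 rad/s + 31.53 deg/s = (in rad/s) 6.926 rad/s is already in rad/s. 1 deg/s = 0.017453293 rad/s, so 31.53 deg/s = 31.53 * 0.017453293 = 0.55030231 rad/s. Sum: 6.926 + 0.55030231 = 7.4763023 rad/s. Result: 7.4763023 rad/s ≈ 7.476 rad/s (4 s.f.). Final answer: 7.476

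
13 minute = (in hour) 0.2167. Check: 1 minute = 60 s, so 13 minute = 13 * 60 = 780 s. 1 hour = 3600 s, so 780 s = 780 / 3600 = 0.21666667 hour ≈ 0.2167 hour (4 s.f.).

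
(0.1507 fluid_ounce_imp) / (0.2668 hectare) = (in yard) 1.755e-09. Check: 1 fluid_ounce_imp = 2.8413063e-05 m^3, so 0.1507 fluid_ounce_imp = 0.1507 * 2.8413063e-05 = 4.2818485e-06 m^3. 1 hectare = 10000 m^2, so 0.2668 hectare = 0.2668 * 10000 = 2668 m^2. Combine: 4.2818485e-06 m^3 / 2668 m^2 = 1.6048907e-09 m. 1 yard = 0.9144 m, so 1.6048907e-09 m = 1.6048907e-09 / 0.9144 = 1.7551299e-09 yard ≈ 1.755e-09 yard (4 s.f.).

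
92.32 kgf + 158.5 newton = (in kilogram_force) 108.5. Check: 1 kgf = 9.80665 N, so 92.32 kgf = 92.32 * 9.80665 = 905.34993 N. 158.5 newton = 158.5 N. Sum: 905.34993 + 158.5 = 1063.8499 N. 1 kilogram_force = 9.80665 N, so 1063.8499 N = 1063.8499 / 9.80665 = 108.4825 kilogram_force ≈ 108.5 kilogram_force (4 s.f.).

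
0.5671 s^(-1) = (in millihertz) 567.1. Check: 0.5671 s^(-1) = 0.5671 Hz. 1 millihertz = 0.001 Hz, so 0.5671 Hz = 0.5671 / 0.001 = 567.1 millihertz.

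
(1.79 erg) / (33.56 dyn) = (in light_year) 1 erg = 1e-07 J, so 1.79 erg = 1.79 * 1e-07 = 1.79e-07 J. 1 dyn = 1e-05 N, so 33.56 dyn = 33.56 * 1e-05 = 0.0003356 N. Combine: 1.79e-07 J / 0.0003356 N = 0.00053337306 m. 1 light_year = 9.4607305e+15 m, so 0.00053337306 m = 0.00053337306 / 9.4607305e+15 = 5.6377577e-20 light_year ≈ 5.638e-20 light_year (4 s.f.). Final answer: 5.638e-20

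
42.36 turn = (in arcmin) 9.15e+05. Check: 1 turn = 6.2831853 rad, so 42.36 turn = 42.36 * 6.2831853 = 266.15573 rad. 1 arcmin = 0.00029088821 rad, so 266.15573 rad = 266.15573 / 0.00029088821 = 914976 arcmin ≈ 9.15e+05 arcmin (4 s.f.).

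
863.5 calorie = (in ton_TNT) 8.635e-07. Check: 1 calorie = 4.184 J, so 863.5 calorie = 863.5 * 4.184 = 3612.884 J. 1 ton_TNT = 4.184e+09 J, so 3612.884 J = 3612.884 / 4.184e+09 = 8.635e-07 ton_TNT.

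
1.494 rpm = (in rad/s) 1 rpm = 0.10471976 rad/s, so 1.494 rpm = 1.494 * 0.10471976 = 0.15645131 rad/s. Result: 0.15645131 rad/s ≈ 0.1565 rad/s (4 s.f.). Final answer: 0.1565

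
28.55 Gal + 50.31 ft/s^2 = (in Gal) 1562. Check: 1 Gal = 0.01 m/s^2, so 28.55 Gal = 28.55 * 0.01 = 0.2855 m/s^2. 1 ft/s^2 = 0.3048 m/s^2, so 50.31 ft/s^2 = 50.31 * 0.3048 = 15.334488 m/s^2. Sum: 0.2855 + 15.334488 = 15.619988 m/s^2. 1 Gal = 0.01 m/s^2, so 15.619988 m/s^2 = 15.619988 / 0.01 = 1561.9988 Gal ≈ 1562 Gal (4 s.f.).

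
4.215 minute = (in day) 1 minute = 60 s, so 4.215 minute = 4.215 * 60 = 252.9 s. 1 day = 86400 s, so 252.9 s = 252.9 / 86400 = 0.0029270833 day ≈ 0.002927 day (4 s.f.). Final answer: 0.002927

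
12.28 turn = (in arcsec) 1.591e+07. Check: 1 turn = 6.2831853 rad, so 12.28 turn = 12.28 * 6.2831853 = 77.157516 rad. 1 arcsec = 4.8481368e-06 rad, so 77.157516 rad = 77.157516 / 4.8481368e-06 = 15914880 arcsec ≈ 1.591e+07 arcsec (4 s.f.).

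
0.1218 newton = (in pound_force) 0.1218 newton = 0.1218 N. 1 pound_force = 4.4482216 N, so 0.1218 N = 0.1218 / 4.4482216 = 0.027381729 pound_force ≈ 0.02738 pound_force (4 s.f.). Final answer: 0.02738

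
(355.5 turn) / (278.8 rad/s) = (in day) 9.273e-05. Check: 1 turn = 6.2831853 rad, so 355.5 turn = 355.5 * 6.2831853 = 2233.6724 rad. 278.8 rad/s is already in rad/s. Combine: 2233.6724 rad / 278.8 rad/s = 8.0117374 s. 1 day = 86400 s, so 8.0117374 s = 8.0117374 / 86400 = 9.2728442e-05 day ≈ 9.273e-05 day (4 s.f.).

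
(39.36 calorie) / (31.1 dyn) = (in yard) 1 calorie = 4.184 J, so 39.36 calorie = 39.36 * 4.184 = 164.68224 J. 1 dyn = 1e-05 N, so 31.1 dyn = 31.1 * 1e-05 = 0.000311 N. Combine: 164.68224 J / 0.000311 N = 529524.89 m. 1 yard = 0.9144 m, so 529524.89 m = 529524.89 / 0.9144 = 579095.46 yard ≈ 5.791e+05 yard (4 s.f.). Final answer: 5.791e+05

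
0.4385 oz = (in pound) 1 oz = 0.028349523 kg, so 0.4385 oz = 0.4385 * 0.028349523 = 0.012431266 kg. 1 pound = 0.45359237 kg, so 0.012431266 kg = 0.012431266 / 0.45359237 = 0.02740625 pound ≈ 0.02741 pound (4 s.f.). Final answer: 0.02741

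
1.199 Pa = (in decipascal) 11.99. Check: 1 decipascal = 0.1 Pa, so 1.199 Pa = 1.199 / 0.1 = 11.99 decipascal.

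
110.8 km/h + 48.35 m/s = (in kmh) 284.9. Check: 1 km/h = 0.27777778 m/s, so 110.8 km/h = 110.8 * 0.27777778 = 30.777778 m/s. 48.35 m/s is already in m/s. Sum: 30.777778 + 48.35 = 79.127778 m/s. 1 kmh = 0.27777778 m/s, so 79.127778 m/s = 79.127778 / 0.27777778 = 284.86 kmh ≈ 284.9 kmh (4 s.f.).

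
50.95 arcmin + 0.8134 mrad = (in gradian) 0.9953. Check: 1 arcmin = 0.00029088821 rad, so 50.95 arcmin = 50.95 * 0.00029088821 = 0.014820754 rad. 1 mrad = 0.001 rad, so 0.8134 mrad = 0.8134 * 0.001 = 0.0008134 rad. Sum: 0.014820754 + 0.0008134 = 0.015634154 rad. 1 gradian = 0.015707963 rad, so 0.015634154 rad = 0.015634154 / 0.015707963 = 0.99530117 gradian ≈ 0.9953 gradian (4 s.f.).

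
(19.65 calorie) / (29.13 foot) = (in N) 9.26. Check: 1 calorie = 4.184 J, so 19.65 calorie = 19.65 * 4.184 = 82.2156 J. 1 foot = 0.3048 m, so 29.13 foot = 29.13 * 0.3048 = 8.878824 m. Combine: 82.2156 J / 8.878824 m = 9.2597398 N. Result: 9.2597398 N ≈ 9.26 N (4 s.f.).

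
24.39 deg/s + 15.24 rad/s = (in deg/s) 897.6. Check: 1 deg/s = 0.017453293 rad/s, so 24.39 deg/s = 24.39 * 0.017453293 = 0.4256858 rad/s. 15.24 rad/s is already in rad/s. Sum: 0.4256858 + 15.24 = 15.665686 rad/s. 1 deg/s = 0.017453293 rad/s, so 15.665686 rad/s = 15.665686 / 0.017453293 = 897.57768 deg/s ≈ 897.6 deg/s (4 s.f.).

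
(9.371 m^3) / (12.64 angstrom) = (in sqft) 7.98e+10. Check: 9.371 m^3 is already in m^3. 1 angstrom = 1e-10 m, so 12.64 angstrom = 12.64 * 1e-10 = 1.264e-09 m. Combine: 9.371 m^3 / 1.264e-09 m = 7.4137658e+09 m^2. 1 sqft = 0.09290304 m^2, so 7.4137658e+09 m^2 = 7.4137658e+09 / 0.09290304 = 7.9801111e+10 sqft ≈ 7.98e+10 sqft (4 s.f.).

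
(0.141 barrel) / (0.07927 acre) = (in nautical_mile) 3.773e-08. Check: 1 barrel = 0.15898729 m^3, so 0.141 barrel = 0.141 * 0.15898729 = 0.022417209 m^3. 1 acre = 4046.8564 m^2, so 0.07927 acre = 0.07927 * 4046.8564 = 320.79431 m^2. Combine: 0.022417209 m^3 / 320.79431 m^2 = 6.9880319e-05 m. 1 nautical_mile = 1852 m, so 6.9880319e-05 m = 6.9880319e-05 / 1852 = 3.7732354e-08 nautical_mile ≈ 3.773e-08 nautical_mile (4 s.f.).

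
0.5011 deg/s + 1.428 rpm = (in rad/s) 0.1583. Check: 1 deg/s = 0.017453293 rad/s, so 0.5011 deg/s = 0.5011 * 0.017453293 = 0.0087458449 rad/s. 1 rpm = 0.10471976 rad/s, so 1.428 rpm = 1.428 * 0.10471976 = 0.14953981 rad/s. Sum: 0.0087458449 + 0.14953981 = 0.15828566 rad/s. Result: 0.15828566 rad/s ≈ 0.1583 rad/s (4 s.f.).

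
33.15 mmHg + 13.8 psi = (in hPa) 995.7. Check: 1 mmHg = 133.32237 Pa, so 33.15 mmHg = 33.15 * 133.32237 = 4419.6365 Pa. 1 psi = 6894.7573 Pa, so 13.8 psi = 13.8 * 6894.7573 = 95147.651 Pa. Sum: 4419.6365 + 95147.651 = 99567.287 Pa. 1 hPa = 100 Pa, so 99567.287 Pa = 99567.287 / 100 = 995.67287 hPa ≈ 995.7 hPa (4 s.f.).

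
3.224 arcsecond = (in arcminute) 0.05373. Check: 1 arcsecond = 4.8481368e-06 rad, so 3.224 arcsecond = 3.224 * 4.8481368e-06 = 1.5630393e-05 rad. 1 arcminute = 0.00029088821 rad, so 1.5630393e-05 rad = 1.5630393e-05 / 0.00029088821 = 0.053733333 arcminute ≈ 0.05373 arcminute (4 s.f.).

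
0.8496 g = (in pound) 1 g = 0.001 kg, so 0.8496 g = 0.8496 * 0.001 = 0.0008496 kg. 1 pound = 0.45359237 kg, so 0.0008496 kg = 0.0008496 / 0.45359237 = 0.0018730474 pound ≈ 0.001873 pound (4 s.f.). Final answer: 0.001873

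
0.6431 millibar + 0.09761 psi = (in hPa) 7.373. Check: 1 millibar = 100 Pa, so 0.6431 millibar = 0.6431 * 100 = 64.31 Pa. 1 psi = 6894.7573 Pa, so 0.09761 psi = 0.09761 * 6894.7573 = 672.99726 Pa. Sum: 64.31 + 672.99726 = 737.30726 Pa. 1 hPa = 100 Pa, so 737.30726 Pa = 737.30726 / 100 = 7.3730726 hPa ≈ 7.373 hPa (4 s.f.).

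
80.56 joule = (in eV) 5.028e+20. Check: 80.56 joule = 80.56 J. 1 eV = 1.6021766e-19 J, so 80.56 J = 80.56 / 1.6021766e-19 = 5.0281597e+20 eV ≈ 5.028e+20 eV (4 s.f.).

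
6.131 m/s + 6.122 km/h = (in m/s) 6.131 m/s is already in m/s. 1 km/h = 0.27777778 m/s, so 6.122 km/h = 6.122 * 0.27777778 = 1.7005556 m/s. Sum: 6.131 + 1.7005556 = 7.8315556 m/s. Result: 7.8315556 m/s ≈ 7.832 m/s (4 s.f.). Final answer: 7.832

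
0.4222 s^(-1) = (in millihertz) 0.4222 s^(-1) = 0.4222 Hz. 1 millihertz = 0.001 Hz, so 0.4222 Hz = 0.4222 / 0.001 = 422.2 millihertz. Final answer: 422.2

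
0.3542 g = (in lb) 0.0007809. Check: 1 g = 0.001 kg, so 0.3542 g = 0.3542 * 0.001 = 0.0003542 kg. 1 lb = 0.45359237 kg, so 0.0003542 kg = 0.0003542 / 0.45359237 = 0.00078087733 lb ≈ 0.0007809 lb (4 s.f.).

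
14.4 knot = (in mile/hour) 1 knot = 0.51444444 m/s, so 14.4 knot = 14.4 * 0.51444444 = 7.408 m/s. 1 mile/hour = 0.44704 m/s, so 7.408 m/s = 7.408 / 0.44704 = 16.571224 mile/hour ≈ 16.57 mile/hour (4 s.f.). Final answer: 16.57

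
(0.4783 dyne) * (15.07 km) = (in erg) 1 dyne = 1e-05 N, so 0.4783 dyne = 0.4783 * 1e-05 = 4.783e-06 N. 1 km = 1000 m, so 15.07 km = 15.07 * 1000 = 15070 m. Combine: 4.783e-06 N * 15070 m = 0.07207981 J. 1 erg = 1e-07 J, so 0.07207981 J = 0.07207981 / 1e-07 = 720798.1 erg ≈ 7.208e+05 erg (4 s.f.). Final answer: 7.208e+05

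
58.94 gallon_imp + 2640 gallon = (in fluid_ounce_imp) 1 gallon_imp = 0.00454609 m^3, so 58.94 gallon_imp = 58.94 * 0.00454609 = 0.26794654 m^3. 1 gallon = 0.0037854118 m^3, so 2640 gallon = 2640 * 0.0037854118 = 9.9934871 m^3. Sum: 0.26794654 + 9.9934871 = 10.261434 m^3. 1 fluid_ounce_imp = 2.8413063e-05 m^3, so 10.261434 m^3 = 10.261434 / 2.8413063e-05 = 361151.98 fluid_ounce_imp ≈ 3.612e+05 fluid_ounce_imp (4 s.f.). Final answer: 3.612e+05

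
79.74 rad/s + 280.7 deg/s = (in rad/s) 84.64. Check: 79.74 rad/s is already in rad/s. 1 deg/s = 0.017453293 rad/s, so 280.7 deg/s = 280.7 * 0.017453293 = 4.8991392 rad/s. Sum: 79.74 + 4.8991392 = 84.639139 rad/s. Result: 84.639139 rad/s ≈ 84.64 rad/s (4 s.f.).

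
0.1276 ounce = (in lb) 1 ounce = 0.028349523 kg, so 0.1276 ounce = 0.1276 * 0.028349523 = 0.0036173992 kg. 1 lb = 0.45359237 kg, so 0.0036173992 kg = 0.0036173992 / 0.45359237 = 0.007975 lb. Final answer: 0.007975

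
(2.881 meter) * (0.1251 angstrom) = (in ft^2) 2.881 meter = 2.881 m. 1 angstrom = 1e-10 m, so 0.1251 angstrom = 0.1251 * 1e-10 = 1.251e-11 m. Combine: 2.881 m * 1.251e-11 m = 3.604131e-11 m^2. 1 ft^2 = 0.09290304 m^2, so 3.604131e-11 m^2 = 3.604131e-11 / 0.09290304 = 3.8794543e-10 ft^2 ≈ 3.879e-10 ft^2 (4 s.f.). Final answer: 3.879e-10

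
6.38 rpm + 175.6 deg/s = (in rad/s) 3.733. Check: 1 rpm = 0.10471976 rad/s, so 6.38 rpm = 6.38 * 0.10471976 = 0.66811204 rad/s. 1 deg/s = 0.017453293 rad/s, so 175.6 deg/s = 175.6 * 0.017453293 = 3.0647982 rad/s. Sum: 0.66811204 + 3.0647982 = 3.7329102 rad/s. Result: 3.7329102 rad/s ≈ 3.733 rad/s (4 s.f.).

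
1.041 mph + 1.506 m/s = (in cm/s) 197.1. Check: 1 mph = 0.44704 m/s, so 1.041 mph = 1.041 * 0.44704 = 0.46536864 m/s. 1.506 m/s is already in m/s. Sum: 0.46536864 + 1.506 = 1.9713686 m/s. 1 cm/s = 0.01 m/s, so 1.9713686 m/s = 1.9713686 / 0.01 = 197.13686 cm/s ≈ 197.1 cm/s (4 s.f.).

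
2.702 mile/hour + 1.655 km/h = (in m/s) 1.668. Check: 1 mile/hour = 0.44704 m/s, so 2.702 mile/hour = 2.702 * 0.44704 = 1.2079021 m/s. 1 km/h = 0.27777778 m/s, so 1.655 km/h = 1.655 * 0.27777778 = 0.45972222 m/s. Sum: 1.2079021 + 0.45972222 = 1.6676243 m/s. Result: 1.6676243 m/s ≈ 1.668 m/s (4 s.f.).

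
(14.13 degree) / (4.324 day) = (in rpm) 1 degree = 0.017453293 rad, so 14.13 degree = 14.13 * 0.017453293 = 0.24661502 rad. 1 day = 86400 s, so 4.324 day = 4.324 * 86400 = 373593.6 s. Combine: 0.24661502 rad / 373593.6 s = 6.6011576e-07 rad/s. 1 rpm = 0.10471976 rad/s, so 6.6011576e-07 rad/s = 6.6011576e-07 / 0.10471976 = 6.3036412e-06 rpm ≈ 6.304e-06 rpm (4 s.f.). Final answer: 6.304e-06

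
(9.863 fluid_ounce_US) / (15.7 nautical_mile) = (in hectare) 1 fluid_ounce_US = 2.957353e-05 m^3, so 9.863 fluid_ounce_US = 9.863 * 2.957353e-05 = 0.00029168372 m^3. 1 nautical_mile = 1852 m, so 15.7 nautical_mile = 15.7 * 1852 = 29076.4 m. Combine: 0.00029168372 m^3 / 29076.4 m = 1.0031631e-08 m^2. 1 hectare = 10000 m^2, so 1.0031631e-08 m^2 = 1.0031631e-08 / 10000 = 1.0031631e-12 hectare ≈ 1.003e-12 hectare (4 s.f.). Final answer: 1.003e-12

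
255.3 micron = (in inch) 0.01005. Check: 1 micron = 1e-06 m, so 255.3 micron = 255.3 * 1e-06 = 0.0002553 m. 1 inch = 0.0254 m, so 0.0002553 m = 0.0002553 / 0.0254 = 0.010051181 inch ≈ 0.01005 inch (4 s.f.).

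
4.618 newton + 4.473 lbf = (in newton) 4.618 newton = 4.618 N. 1 lbf = 4.4482216 N, so 4.473 lbf = 4.473 * 4.4482216 = 19.896895 N. Sum: 4.618 + 19.896895 = 24.514895 N. 24.514895 N = 24.514895 newton ≈ 24.51 newton (4 s.f.). Final answer: 24.51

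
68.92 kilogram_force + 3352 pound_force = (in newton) 1 kilogram_force = 9.80665 N, so 68.92 kilogram_force = 68.92 * 9.80665 = 675.87432 N. 1 pound_force = 4.4482216 N, so 3352 pound_force = 3352 * 4.4482216 = 14910.439 N. Sum: 675.87432 + 14910.439 = 15586.313 N. 15586.313 N = 15586.313 newton ≈ 1.559e+04 newton (4 s.f.). Final answer: 1.559e+04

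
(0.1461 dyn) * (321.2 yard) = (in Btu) 4.067e-07. Check: 1 dyn = 1e-05 N, so 0.1461 dyn = 0.1461 * 1e-05 = 1.461e-06 N. 1 yard = 0.9144 m, so 321.2 yard = 321.2 * 0.9144 = 293.70528 m. Combine: 1.461e-06 N * 293.70528 m = 0.00042910341 J. 1 Btu = 1055.0559 J, so 0.00042910341 J = 0.00042910341 / 1055.0559 = 4.0671156e-07 Btu ≈ 4.067e-07 Btu (4 s.f.).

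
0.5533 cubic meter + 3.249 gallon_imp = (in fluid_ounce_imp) 0.5533 cubic meter = 0.5533 m^3. 1 gallon_imp = 0.00454609 m^3, so 3.249 gallon_imp = 3.249 * 0.00454609 = 0.014770246 m^3. Sum: 0.5533 + 0.014770246 = 0.56807025 m^3. 1 fluid_ounce_imp = 2.8413063e-05 m^3, so 0.56807025 m^3 = 0.56807025 / 2.8413063e-05 = 19993.278 fluid_ounce_imp ≈ 1.999e+04 fluid_ounce_imp (4 s.f.). Final answer: 1.999e+04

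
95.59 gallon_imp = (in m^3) 0.4346. Check: 1 gallon_imp = 0.00454609 m^3, so 95.59 gallon_imp = 95.59 * 0.00454609 = 0.43456074 m^3. Result: 0.43456074 m^3 ≈ 0.4346 m^3 (4 s.f.).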